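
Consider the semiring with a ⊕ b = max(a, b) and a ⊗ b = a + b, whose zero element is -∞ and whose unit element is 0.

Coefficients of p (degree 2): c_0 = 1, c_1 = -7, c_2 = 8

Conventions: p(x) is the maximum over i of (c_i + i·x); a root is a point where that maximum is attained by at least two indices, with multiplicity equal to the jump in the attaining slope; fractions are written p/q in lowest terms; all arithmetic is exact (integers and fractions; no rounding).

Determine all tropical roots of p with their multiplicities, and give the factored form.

hull edge (i=0, c=1) to (i=2, c=8): slope 7/2, span 2
Factored form: p(x) = 8 ⊗ (x ⊕ (-7/2)) ⊗ (x ⊕ (-7/2))
Answer: roots = -7/2 (mult 2)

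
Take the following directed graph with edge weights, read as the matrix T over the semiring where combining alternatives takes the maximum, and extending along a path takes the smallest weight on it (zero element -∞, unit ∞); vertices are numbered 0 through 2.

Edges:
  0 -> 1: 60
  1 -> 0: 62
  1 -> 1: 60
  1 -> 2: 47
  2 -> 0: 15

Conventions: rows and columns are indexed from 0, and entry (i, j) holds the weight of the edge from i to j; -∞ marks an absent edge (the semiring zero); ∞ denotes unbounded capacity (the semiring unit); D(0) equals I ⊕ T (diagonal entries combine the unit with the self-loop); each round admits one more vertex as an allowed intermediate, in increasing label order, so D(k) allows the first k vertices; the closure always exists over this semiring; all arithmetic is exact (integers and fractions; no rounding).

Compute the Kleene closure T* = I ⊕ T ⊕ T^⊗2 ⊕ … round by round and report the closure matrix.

D(0):
  [∞, 60, -∞]
  [62, ∞, 47]
  [15, -∞, ∞]
D(1):
  [∞, 60, -∞]
  [62, ∞, 47]
  [15, 15, ∞]
D(2):
  [∞, 60, 47]
  [62, ∞, 47]
  [15, 15, ∞]
D(3):
  [∞, 60, 47]
  [62, ∞, 47]
  [15, 15, ∞]
Answer: T* = [[∞, 60, 47], [62, ∞, 47], [15, 15, ∞]]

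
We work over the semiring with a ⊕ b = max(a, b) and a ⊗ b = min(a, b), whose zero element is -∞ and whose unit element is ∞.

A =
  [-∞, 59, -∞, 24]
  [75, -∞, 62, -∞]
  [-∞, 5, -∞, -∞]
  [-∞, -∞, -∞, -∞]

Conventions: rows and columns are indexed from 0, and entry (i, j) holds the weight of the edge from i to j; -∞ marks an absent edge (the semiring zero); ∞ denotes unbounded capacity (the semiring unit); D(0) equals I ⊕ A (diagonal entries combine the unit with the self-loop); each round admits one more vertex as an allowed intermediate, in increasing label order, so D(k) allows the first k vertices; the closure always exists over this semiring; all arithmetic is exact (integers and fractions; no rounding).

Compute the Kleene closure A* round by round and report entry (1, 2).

D(0):
  [∞, 59, -∞, 24]
  [75, ∞, 62, -∞]
  [-∞, 5, ∞, -∞]
  [-∞, -∞, -∞, ∞]
D(1):
  [∞, 59, -∞, 24]
  [75, ∞, 62, 24]
  [-∞, 5, ∞, -∞]
  [-∞, -∞, -∞, ∞]
D(2):
  [∞, 59, 59, 24]
  [75, ∞, 62, 24]
  [5, 5, ∞, 5]
  [-∞, -∞, -∞, ∞]
D(3):
  [∞, 59, 59, 24]
  [75, ∞, 62, 24]
  [5, 5, ∞, 5]
  [-∞, -∞, -∞, ∞]
D(4):
  [∞, 59, 59, 24]
  [75, ∞, 62, 24]
  [5, 5, ∞, 5]
  [-∞, -∞, -∞, ∞]
Answer: A*[1][2] = 62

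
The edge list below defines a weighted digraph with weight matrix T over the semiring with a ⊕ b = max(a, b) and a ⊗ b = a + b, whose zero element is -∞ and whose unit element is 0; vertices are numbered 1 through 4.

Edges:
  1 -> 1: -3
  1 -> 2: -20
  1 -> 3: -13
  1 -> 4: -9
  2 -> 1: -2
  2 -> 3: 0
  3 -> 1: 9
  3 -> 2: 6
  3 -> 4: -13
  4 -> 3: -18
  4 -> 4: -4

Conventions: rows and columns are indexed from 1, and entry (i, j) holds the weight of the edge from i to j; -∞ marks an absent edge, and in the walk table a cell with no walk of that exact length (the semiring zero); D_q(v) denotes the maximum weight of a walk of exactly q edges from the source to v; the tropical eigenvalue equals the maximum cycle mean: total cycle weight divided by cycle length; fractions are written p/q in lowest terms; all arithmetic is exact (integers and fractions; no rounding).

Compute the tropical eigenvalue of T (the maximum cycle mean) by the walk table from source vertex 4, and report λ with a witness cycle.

q=0: [-∞, -∞, -∞, 0]
q=1: [-∞, -∞, -18, -4]
q=2: [-9, -12, -22, -8]
q=3: [-12, -16, -12, -12]
q=4: [-3, -6, -16, -16]
Optimal cycle mean attained by: cycle 2->3->2, total 0 + 6, length 2.
Answer: λ = 3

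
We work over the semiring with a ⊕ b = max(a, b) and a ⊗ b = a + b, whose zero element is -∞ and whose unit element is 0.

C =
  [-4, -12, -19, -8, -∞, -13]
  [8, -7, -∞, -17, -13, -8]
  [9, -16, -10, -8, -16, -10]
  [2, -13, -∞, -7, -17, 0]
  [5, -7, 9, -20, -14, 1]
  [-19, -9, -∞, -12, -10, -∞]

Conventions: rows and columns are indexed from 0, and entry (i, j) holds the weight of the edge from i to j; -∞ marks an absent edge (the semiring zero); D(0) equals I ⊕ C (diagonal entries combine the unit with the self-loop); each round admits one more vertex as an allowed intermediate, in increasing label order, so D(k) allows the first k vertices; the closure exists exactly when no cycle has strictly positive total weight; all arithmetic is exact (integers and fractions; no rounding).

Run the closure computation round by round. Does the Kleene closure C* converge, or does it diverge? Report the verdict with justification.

D(0):
  [0, -12, -19, -8, -∞, -13]
  [8, 0, -∞, -17, -13, -8]
  [9, -16, 0, -8, -16, -10]
  [2, -13, -∞, 0, -17, 0]
  [5, -7, 9, -20, 0, 1]
  [-19, -9, -∞, -12, -10, 0]
D(1):
  [0, -12, -19, -8, -∞, -13]
  [8, 0, -11, 0, -13, -5]
  [9, -3, 0, 1, -16, -4]
  [2, -10, -17, 0, -17, 0]
  [5, -7, 9, -3, 0, 1]
  [-19, -9, -38, -12, -10, 0]
D(2):
  [0, -12, -19, -8, -25, -13]
  [8, 0, -11, 0, -13, -5]
  [9, -3, 0, 1, -16, -4]
  [2, -10, -17, 0, -17, 0]
  [5, -7, 9, -3, 0, 1]
  [-1, -9, -20, -9, -10, 0]
D(3):
  [0, -12, -19, -8, -25, -13]
  [8, 0, -11, 0, -13, -5]
  [9, -3, 0, 1, -16, -4]
  [2, -10, -17, 0, -17, 0]
  [18, 6, 9, 10, 0, 5]
  [-1, -9, -20, -9, -10, 0]
D(4):
  [0, -12, -19, -8, -25, -8]
  [8, 0, -11, 0, -13, 0]
  [9, -3, 0, 1, -16, 1]
  [2, -10, -17, 0, -17, 0]
  [18, 6, 9, 10, 0, 10]
  [-1, -9, -20, -9, -10, 0]
D(5):
  [0, -12, -16, -8, -25, -8]
  [8, 0, -4, 0, -13, 0]
  [9, -3, 0, 1, -16, 1]
  [2, -10, -8, 0, -17, 0]
  [18, 6, 9, 10, 0, 10]
  [8, -4, -1, 0, -10, 0]
D(6):
  [0, -12, -9, -8, -18, -8]
  [8, 0, -1, 0, -10, 0]
  [9, -3, 0, 1, -9, 1]
  [8, -4, -1, 0, -10, 0]
  [18, 6, 9, 10, 0, 10]
  [8, -4, -1, 0, -10, 0]
Key observation: every diagonal entry stays at the unit through all rounds, so no improving cycle exists.
Answer: CONVERGES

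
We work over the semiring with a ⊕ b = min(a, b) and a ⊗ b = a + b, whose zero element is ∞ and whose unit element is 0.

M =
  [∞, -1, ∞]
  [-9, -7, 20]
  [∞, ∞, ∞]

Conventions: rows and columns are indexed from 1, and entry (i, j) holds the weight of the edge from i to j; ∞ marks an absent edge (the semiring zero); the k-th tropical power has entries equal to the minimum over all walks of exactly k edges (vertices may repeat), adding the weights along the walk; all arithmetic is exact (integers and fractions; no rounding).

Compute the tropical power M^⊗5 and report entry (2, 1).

M^⊗2:
  [-10, -8, 19]
  [-16, -14, 13]
  [∞, ∞, ∞]
M^⊗3:
  [-17, -15, 12]
  [-23, -21, 6]
  [∞, ∞, ∞]
M^⊗4:
  [-24, -22, 5]
  [-30, -28, -1]
  [∞, ∞, ∞]
M^⊗5:
  [-31, -29, -2]
  [-37, -35, -8]
  [∞, ∞, ∞]
Key observation: the optimum is the walk 2->2->2->2->2->1, with weight (-7) + (-7) + (-7) + (-7) + (-9) = -37.
Optimal value attained by: walk 2->2->2->2->2->1.
Answer: (M^⊗5)[2][1] = -37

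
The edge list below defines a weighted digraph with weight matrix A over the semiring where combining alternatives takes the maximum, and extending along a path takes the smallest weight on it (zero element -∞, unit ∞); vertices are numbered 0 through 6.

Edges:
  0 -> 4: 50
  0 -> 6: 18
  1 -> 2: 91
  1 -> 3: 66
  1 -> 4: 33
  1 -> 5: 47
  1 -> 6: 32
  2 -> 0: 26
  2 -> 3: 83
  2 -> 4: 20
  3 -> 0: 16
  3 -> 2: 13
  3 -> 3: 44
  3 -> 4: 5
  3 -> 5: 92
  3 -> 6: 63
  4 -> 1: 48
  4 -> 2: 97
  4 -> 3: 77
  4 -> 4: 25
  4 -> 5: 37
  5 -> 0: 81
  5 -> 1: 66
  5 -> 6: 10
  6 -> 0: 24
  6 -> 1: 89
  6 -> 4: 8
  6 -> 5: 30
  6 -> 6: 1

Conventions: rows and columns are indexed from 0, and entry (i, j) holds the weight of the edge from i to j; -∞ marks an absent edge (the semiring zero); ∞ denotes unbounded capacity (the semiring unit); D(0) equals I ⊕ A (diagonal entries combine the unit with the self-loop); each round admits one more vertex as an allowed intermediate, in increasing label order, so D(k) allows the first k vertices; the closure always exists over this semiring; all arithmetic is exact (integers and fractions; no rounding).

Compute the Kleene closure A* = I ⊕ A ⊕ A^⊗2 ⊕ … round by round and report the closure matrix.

D(0):
  [∞, -∞, -∞, -∞, 50, -∞, 18]
  [-∞, ∞, 91, 66, 33, 47, 32]
  [26, -∞, ∞, 83, 20, -∞, -∞]
  [16, -∞, 13, ∞, 5, 92, 63]
  [-∞, 48, 97, 77, ∞, 37, -∞]
  [81, 66, -∞, -∞, -∞, ∞, 10]
  [24, 89, -∞, -∞, 8, 30, ∞]
D(1):
  [∞, -∞, -∞, -∞, 50, -∞, 18]
  [-∞, ∞, 91, 66, 33, 47, 32]
  [26, -∞, ∞, 83, 26, -∞, 18]
  [16, -∞, 13, ∞, 16, 92, 63]
  [-∞, 48, 97, 77, ∞, 37, -∞]
  [81, 66, -∞, -∞, 50, ∞, 18]
  [24, 89, -∞, -∞, 24, 30, ∞]
D(2):
  [∞, -∞, -∞, -∞, 50, -∞, 18]
  [-∞, ∞, 91, 66, 33, 47, 32]
  [26, -∞, ∞, 83, 26, -∞, 18]
  [16, -∞, 13, ∞, 16, 92, 63]
  [-∞, 48, 97, 77, ∞, 47, 32]
  [81, 66, 66, 66, 50, ∞, 32]
  [24, 89, 89, 66, 33, 47, ∞]
D(3):
  [∞, -∞, -∞, -∞, 50, -∞, 18]
  [26, ∞, 91, 83, 33, 47, 32]
  [26, -∞, ∞, 83, 26, -∞, 18]
  [16, -∞, 13, ∞, 16, 92, 63]
  [26, 48, 97, 83, ∞, 47, 32]
  [81, 66, 66, 66, 50, ∞, 32]
  [26, 89, 89, 83, 33, 47, ∞]
D(4):
  [∞, -∞, -∞, -∞, 50, -∞, 18]
  [26, ∞, 91, 83, 33, 83, 63]
  [26, -∞, ∞, 83, 26, 83, 63]
  [16, -∞, 13, ∞, 16, 92, 63]
  [26, 48, 97, 83, ∞, 83, 63]
  [81, 66, 66, 66, 50, ∞, 63]
  [26, 89, 89, 83, 33, 83, ∞]
D(5):
  [∞, 48, 50, 50, 50, 50, 50]
  [26, ∞, 91, 83, 33, 83, 63]
  [26, 26, ∞, 83, 26, 83, 63]
  [16, 16, 16, ∞, 16, 92, 63]
  [26, 48, 97, 83, ∞, 83, 63]
  [81, 66, 66, 66, 50, ∞, 63]
  [26, 89, 89, 83, 33, 83, ∞]
D(6):
  [∞, 50, 50, 50, 50, 50, 50]
  [81, ∞, 91, 83, 50, 83, 63]
  [81, 66, ∞, 83, 50, 83, 63]
  [81, 66, 66, ∞, 50, 92, 63]
  [81, 66, 97, 83, ∞, 83, 63]
  [81, 66, 66, 66, 50, ∞, 63]
  [81, 89, 89, 83, 50, 83, ∞]
D(7):
  [∞, 50, 50, 50, 50, 50, 50]
  [81, ∞, 91, 83, 50, 83, 63]
  [81, 66, ∞, 83, 50, 83, 63]
  [81, 66, 66, ∞, 50, 92, 63]
  [81, 66, 97, 83, ∞, 83, 63]
  [81, 66, 66, 66, 50, ∞, 63]
  [81, 89, 89, 83, 50, 83, ∞]
Answer: A* = [[∞, 50, 50, 50, 50, 50, 50], [81, ∞, 91, 83, 50, 83, 63], [81, 66, ∞, 83, 50, 83, 63], [81, 66, 66, ∞, 50, 92, 63], [81, 66, 97, 83, ∞, 83, 63], [81, 66, 66, 66, 50, ∞, 63], [81, 89, 89, 83, 50, 83, ∞]]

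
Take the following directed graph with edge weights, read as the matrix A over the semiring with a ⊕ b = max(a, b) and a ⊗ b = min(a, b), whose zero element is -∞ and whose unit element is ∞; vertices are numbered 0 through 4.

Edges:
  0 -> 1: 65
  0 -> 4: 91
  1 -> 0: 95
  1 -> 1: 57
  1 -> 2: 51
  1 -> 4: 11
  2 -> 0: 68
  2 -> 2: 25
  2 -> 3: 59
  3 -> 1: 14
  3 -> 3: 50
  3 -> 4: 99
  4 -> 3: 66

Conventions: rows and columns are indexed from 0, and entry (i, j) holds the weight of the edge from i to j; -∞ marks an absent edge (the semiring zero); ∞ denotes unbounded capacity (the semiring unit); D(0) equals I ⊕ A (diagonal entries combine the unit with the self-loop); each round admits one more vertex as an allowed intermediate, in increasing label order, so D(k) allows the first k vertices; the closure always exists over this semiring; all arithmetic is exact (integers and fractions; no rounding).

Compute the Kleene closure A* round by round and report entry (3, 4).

D(0):
  [∞, 65, -∞, -∞, 91]
  [95, ∞, 51, -∞, 11]
  [68, -∞, ∞, 59, -∞]
  [-∞, 14, -∞, ∞, 99]
  [-∞, -∞, -∞, 66, ∞]
D(1):
  [∞, 65, -∞, -∞, 91]
  [95, ∞, 51, -∞, 91]
  [68, 65, ∞, 59, 68]
  [-∞, 14, -∞, ∞, 99]
  [-∞, -∞, -∞, 66, ∞]
D(2):
  [∞, 65, 51, -∞, 91]
  [95, ∞, 51, -∞, 91]
  [68, 65, ∞, 59, 68]
  [14, 14, 14, ∞, 99]
  [-∞, -∞, -∞, 66, ∞]
D(3):
  [∞, 65, 51, 51, 91]
  [95, ∞, 51, 51, 91]
  [68, 65, ∞, 59, 68]
  [14, 14, 14, ∞, 99]
  [-∞, -∞, -∞, 66, ∞]
D(4):
  [∞, 65, 51, 51, 91]
  [95, ∞, 51, 51, 91]
  [68, 65, ∞, 59, 68]
  [14, 14, 14, ∞, 99]
  [14, 14, 14, 66, ∞]
D(5):
  [∞, 65, 51, 66, 91]
  [95, ∞, 51, 66, 91]
  [68, 65, ∞, 66, 68]
  [14, 14, 14, ∞, 99]
  [14, 14, 14, 66, ∞]
Answer: A*[3][4] = 99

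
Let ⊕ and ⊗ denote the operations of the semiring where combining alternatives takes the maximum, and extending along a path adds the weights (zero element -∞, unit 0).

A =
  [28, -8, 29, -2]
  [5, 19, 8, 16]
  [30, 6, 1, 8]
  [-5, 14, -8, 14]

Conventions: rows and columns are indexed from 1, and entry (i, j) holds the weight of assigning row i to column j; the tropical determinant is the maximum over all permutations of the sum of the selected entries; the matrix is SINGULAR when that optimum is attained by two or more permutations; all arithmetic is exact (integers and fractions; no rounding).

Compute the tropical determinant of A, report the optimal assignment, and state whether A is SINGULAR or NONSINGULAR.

σ = (1, 2, 3, 4): 28 + 19 + 1 + 14 = 62
σ = (1, 2, 4, 3): 28 + 19 + 8 + (-8) = 47
σ = (1, 3, 2, 4): 28 + 8 + 6 + 14 = 56
σ = (1, 3, 4, 2): 28 + 8 + 8 + 14 = 58
σ = (1, 4, 2, 3): 28 + 16 + 6 + (-8) = 42
σ = (1, 4, 3, 2): 28 + 16 + 1 + 14 = 59
σ = (2, 1, 3, 4): (-8) + 5 + 1 + 14 = 12
σ = (2, 1, 4, 3): (-8) + 5 + 8 + (-8) = -3
σ = (2, 3, 1, 4): (-8) + 8 + 30 + 14 = 44
σ = (2, 3, 4, 1): (-8) + 8 + 8 + (-5) = 3
σ = (2, 4, 1, 3): (-8) + 16 + 30 + (-8) = 30
σ = (2, 4, 3, 1): (-8) + 16 + 1 + (-5) = 4
σ = (3, 1, 2, 4): 29 + 5 + 6 + 14 = 54
σ = (3, 1, 4, 2): 29 + 5 + 8 + 14 = 56
σ = (3, 2, 1, 4): 29 + 19 + 30 + 14 = 92
σ = (3, 2, 4, 1): 29 + 19 + 8 + (-5) = 51
σ = (3, 4, 1, 2): 29 + 16 + 30 + 14 = 89
σ = (3, 4, 2, 1): 29 + 16 + 6 + (-5) = 46
σ = (4, 1, 2, 3): (-2) + 5 + 6 + (-8) = 1
σ = (4, 1, 3, 2): (-2) + 5 + 1 + 14 = 18
σ = (4, 2, 1, 3): (-2) + 19 + 30 + (-8) = 39
σ = (4, 2, 3, 1): (-2) + 19 + 1 + (-5) = 13
σ = (4, 3, 1, 2): (-2) + 8 + 30 + 14 = 50
σ = (4, 3, 2, 1): (-2) + 8 + 6 + (-5) = 7
Optimal value attained by: σ = (3, 2, 1, 4).
Answer: det⊕(A) = 92; verdict: NONSINGULAR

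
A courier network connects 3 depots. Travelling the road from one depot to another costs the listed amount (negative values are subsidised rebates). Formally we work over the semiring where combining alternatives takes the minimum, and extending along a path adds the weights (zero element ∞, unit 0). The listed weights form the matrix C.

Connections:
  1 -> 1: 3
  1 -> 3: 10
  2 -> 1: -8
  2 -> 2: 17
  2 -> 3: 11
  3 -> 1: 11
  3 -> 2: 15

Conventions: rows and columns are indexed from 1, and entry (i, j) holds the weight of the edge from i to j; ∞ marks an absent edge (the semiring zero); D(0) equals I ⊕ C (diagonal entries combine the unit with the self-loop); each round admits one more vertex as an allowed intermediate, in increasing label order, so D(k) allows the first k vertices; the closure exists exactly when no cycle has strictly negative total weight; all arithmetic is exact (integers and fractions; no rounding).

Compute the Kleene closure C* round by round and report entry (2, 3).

D(0):
  [0, ∞, 10]
  [-8, 0, 11]
  [11, 15, 0]
D(1):
  [0, ∞, 10]
  [-8, 0, 2]
  [11, 15, 0]
D(2):
  [0, ∞, 10]
  [-8, 0, 2]
  [7, 15, 0]
D(3):
  [0, 25, 10]
  [-8, 0, 2]
  [7, 15, 0]
Answer: C*[2][3] = 2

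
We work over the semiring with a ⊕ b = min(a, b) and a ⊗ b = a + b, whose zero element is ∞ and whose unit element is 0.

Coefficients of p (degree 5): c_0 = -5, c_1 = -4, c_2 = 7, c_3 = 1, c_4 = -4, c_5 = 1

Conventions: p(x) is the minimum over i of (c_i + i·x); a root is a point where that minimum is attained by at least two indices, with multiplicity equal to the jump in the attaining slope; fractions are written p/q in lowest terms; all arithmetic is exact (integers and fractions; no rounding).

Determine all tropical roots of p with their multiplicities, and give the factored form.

hull edge (i=0, c=-5) to (i=4, c=-4): slope 1/4, span 4
hull edge (i=4, c=-4) to (i=5, c=1): slope 5, span 1
Factored form: p(x) = 1 ⊗ (x ⊕ (-5)) ⊗ (x ⊕ (-1/4)) ⊗ (x ⊕ (-1/4)) ⊗ (x ⊕ (-1/4)) ⊗ (x ⊕ (-1/4))
Answer: roots = -5 (mult 1), -1/4 (mult 4)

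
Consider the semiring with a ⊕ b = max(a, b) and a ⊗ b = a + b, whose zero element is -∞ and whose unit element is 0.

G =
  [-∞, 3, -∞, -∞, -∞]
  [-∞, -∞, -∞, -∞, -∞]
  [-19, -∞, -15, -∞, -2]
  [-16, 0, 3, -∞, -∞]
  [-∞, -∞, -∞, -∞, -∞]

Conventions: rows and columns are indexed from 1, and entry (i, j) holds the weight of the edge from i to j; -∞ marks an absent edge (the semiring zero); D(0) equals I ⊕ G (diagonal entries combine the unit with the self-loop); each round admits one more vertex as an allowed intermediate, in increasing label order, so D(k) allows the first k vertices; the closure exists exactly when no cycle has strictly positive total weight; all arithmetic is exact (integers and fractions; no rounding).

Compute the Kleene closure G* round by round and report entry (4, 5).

D(0):
  [0, 3, -∞, -∞, -∞]
  [-∞, 0, -∞, -∞, -∞]
  [-19, -∞, 0, -∞, -2]
  [-16, 0, 3, 0, -∞]
  [-∞, -∞, -∞, -∞, 0]
D(1):
  [0, 3, -∞, -∞, -∞]
  [-∞, 0, -∞, -∞, -∞]
  [-19, -16, 0, -∞, -2]
  [-16, 0, 3, 0, -∞]
  [-∞, -∞, -∞, -∞, 0]
D(2):
  [0, 3, -∞, -∞, -∞]
  [-∞, 0, -∞, -∞, -∞]
  [-19, -16, 0, -∞, -2]
  [-16, 0, 3, 0, -∞]
  [-∞, -∞, -∞, -∞, 0]
D(3):
  [0, 3, -∞, -∞, -∞]
  [-∞, 0, -∞, -∞, -∞]
  [-19, -16, 0, -∞, -2]
  [-16, 0, 3, 0, 1]
  [-∞, -∞, -∞, -∞, 0]
D(4):
  [0, 3, -∞, -∞, -∞]
  [-∞, 0, -∞, -∞, -∞]
  [-19, -16, 0, -∞, -2]
  [-16, 0, 3, 0, 1]
  [-∞, -∞, -∞, -∞, 0]
D(5):
  [0, 3, -∞, -∞, -∞]
  [-∞, 0, -∞, -∞, -∞]
  [-19, -16, 0, -∞, -2]
  [-16, 0, 3, 0, 1]
  [-∞, -∞, -∞, -∞, 0]
Answer: G*[4][5] = 1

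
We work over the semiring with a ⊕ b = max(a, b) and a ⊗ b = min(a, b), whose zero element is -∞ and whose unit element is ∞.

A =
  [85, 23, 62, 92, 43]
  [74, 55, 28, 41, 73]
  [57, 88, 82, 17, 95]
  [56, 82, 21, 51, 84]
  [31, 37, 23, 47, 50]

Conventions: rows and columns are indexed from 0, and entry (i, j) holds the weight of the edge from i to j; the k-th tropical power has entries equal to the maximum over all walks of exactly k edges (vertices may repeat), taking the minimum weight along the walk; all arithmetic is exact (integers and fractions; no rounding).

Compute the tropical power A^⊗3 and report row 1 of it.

A^⊗2:
  [85, 82, 62, 85, 84]
  [74, 55, 62, 74, 55]
  [74, 82, 82, 57, 82]
  [74, 55, 56, 56, 73]
  [47, 47, 31, 47, 50]
A^⊗3:
  [85, 82, 62, 85, 84]
  [74, 74, 62, 74, 74]
  [74, 82, 82, 74, 82]
  [74, 56, 62, 74, 56]
  [47, 47, 47, 47, 50]
Answer: row 1 of A^⊗3 = [74, 74, 62, 74, 74]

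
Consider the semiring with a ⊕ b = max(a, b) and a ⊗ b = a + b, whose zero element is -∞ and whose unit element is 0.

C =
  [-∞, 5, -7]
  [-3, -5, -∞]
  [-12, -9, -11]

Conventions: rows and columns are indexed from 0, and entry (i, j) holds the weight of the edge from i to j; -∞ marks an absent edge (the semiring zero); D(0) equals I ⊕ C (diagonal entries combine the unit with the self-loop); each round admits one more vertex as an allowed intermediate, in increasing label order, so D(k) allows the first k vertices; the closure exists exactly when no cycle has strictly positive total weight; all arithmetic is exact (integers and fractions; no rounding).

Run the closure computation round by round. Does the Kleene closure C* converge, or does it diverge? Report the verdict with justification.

D(0):
  [0, 5, -7]
  [-3, 0, -∞]
  [-12, -9, 0]
Detection: at round 1, diagonal entry (1, 1) turns strictly positive.
Key observation: the cycle 1->0->1 has total weight (-3) + 5, which is strictly positive.
Answer: DIVERGES — positive cycle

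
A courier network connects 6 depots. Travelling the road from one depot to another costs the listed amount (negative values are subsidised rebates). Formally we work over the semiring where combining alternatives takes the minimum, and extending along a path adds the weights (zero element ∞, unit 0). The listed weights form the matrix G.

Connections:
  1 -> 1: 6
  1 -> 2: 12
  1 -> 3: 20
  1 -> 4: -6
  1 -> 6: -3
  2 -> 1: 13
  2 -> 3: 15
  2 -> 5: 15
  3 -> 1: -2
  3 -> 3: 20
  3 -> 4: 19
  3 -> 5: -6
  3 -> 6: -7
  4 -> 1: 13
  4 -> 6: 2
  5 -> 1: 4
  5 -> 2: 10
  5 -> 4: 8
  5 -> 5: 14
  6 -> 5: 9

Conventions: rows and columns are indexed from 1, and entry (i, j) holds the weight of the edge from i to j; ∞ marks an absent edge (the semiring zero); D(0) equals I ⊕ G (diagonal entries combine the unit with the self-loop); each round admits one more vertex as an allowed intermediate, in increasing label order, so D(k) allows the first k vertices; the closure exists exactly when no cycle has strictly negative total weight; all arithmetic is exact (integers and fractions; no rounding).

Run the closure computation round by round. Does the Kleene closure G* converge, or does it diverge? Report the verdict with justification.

D(0):
  [0, 12, 20, -6, ∞, -3]
  [13, 0, 15, ∞, 15, ∞]
  [-2, ∞, 0, 19, -6, -7]
  [13, ∞, ∞, 0, ∞, 2]
  [4, 10, ∞, 8, 0, ∞]
  [∞, ∞, ∞, ∞, 9, 0]
D(1):
  [0, 12, 20, -6, ∞, -3]
  [13, 0, 15, 7, 15, 10]
  [-2, 10, 0, -8, -6, -7]
  [13, 25, 33, 0, ∞, 2]
  [4, 10, 24, -2, 0, 1]
  [∞, ∞, ∞, ∞, 9, 0]
D(2):
  [0, 12, 20, -6, 27, -3]
  [13, 0, 15, 7, 15, 10]
  [-2, 10, 0, -8, -6, -7]
  [13, 25, 33, 0, 40, 2]
  [4, 10, 24, -2, 0, 1]
  [∞, ∞, ∞, ∞, 9, 0]
D(3):
  [0, 12, 20, -6, 14, -3]
  [13, 0, 15, 7, 9, 8]
  [-2, 10, 0, -8, -6, -7]
  [13, 25, 33, 0, 27, 2]
  [4, 10, 24, -2, 0, 1]
  [∞, ∞, ∞, ∞, 9, 0]
D(4):
  [0, 12, 20, -6, 14, -4]
  [13, 0, 15, 7, 9, 8]
  [-2, 10, 0, -8, -6, -7]
  [13, 25, 33, 0, 27, 2]
  [4, 10, 24, -2, 0, 0]
  [∞, ∞, ∞, ∞, 9, 0]
D(5):
  [0, 12, 20, -6, 14, -4]
  [13, 0, 15, 7, 9, 8]
  [-2, 4, 0, -8, -6, -7]
  [13, 25, 33, 0, 27, 2]
  [4, 10, 24, -2, 0, 0]
  [13, 19, 33, 7, 9, 0]
D(6):
  [0, 12, 20, -6, 5, -4]
  [13, 0, 15, 7, 9, 8]
  [-2, 4, 0, -8, -6, -7]
  [13, 21, 33, 0, 11, 2]
  [4, 10, 24, -2, 0, 0]
  [13, 19, 33, 7, 9, 0]
Key observation: every diagonal entry stays at the unit through all rounds, so no improving cycle exists.
Answer: CONVERGES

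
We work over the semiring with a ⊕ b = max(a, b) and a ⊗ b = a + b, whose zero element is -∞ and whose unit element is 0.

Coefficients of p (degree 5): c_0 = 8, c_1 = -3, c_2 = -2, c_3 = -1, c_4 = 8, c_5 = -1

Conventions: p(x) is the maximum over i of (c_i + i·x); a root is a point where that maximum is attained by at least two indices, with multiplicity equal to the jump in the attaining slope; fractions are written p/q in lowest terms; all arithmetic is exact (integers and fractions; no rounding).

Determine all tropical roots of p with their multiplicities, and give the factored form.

hull edge (i=0, c=8) to (i=4, c=8): slope 0, span 4
hull edge (i=4, c=8) to (i=5, c=-1): slope -9, span 1
Factored form: p(x) = -1 ⊗ (x ⊕ 0) ⊗ (x ⊕ 0) ⊗ (x ⊕ 0) ⊗ (x ⊕ 0) ⊗ (x ⊕ 9)
Answer: roots = 0 (mult 4), 9 (mult 1)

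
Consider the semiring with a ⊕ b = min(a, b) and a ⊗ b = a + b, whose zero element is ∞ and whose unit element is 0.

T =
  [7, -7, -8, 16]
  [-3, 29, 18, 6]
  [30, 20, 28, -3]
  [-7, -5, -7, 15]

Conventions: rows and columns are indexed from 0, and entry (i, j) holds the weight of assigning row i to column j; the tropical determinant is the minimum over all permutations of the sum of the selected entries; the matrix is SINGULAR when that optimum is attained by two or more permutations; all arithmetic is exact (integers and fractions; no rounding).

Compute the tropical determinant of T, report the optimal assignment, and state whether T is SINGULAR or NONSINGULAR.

σ = (0, 1, 2, 3): 7 + 29 + 28 + 15 = 79
σ = (0, 1, 3, 2): 7 + 29 + (-3) + (-7) = 26
σ = (0, 2, 1, 3): 7 + 18 + 20 + 15 = 60
σ = (0, 2, 3, 1): 7 + 18 + (-3) + (-5) = 17
σ = (0, 3, 1, 2): 7 + 6 + 20 + (-7) = 26
σ = (0, 3, 2, 1): 7 + 6 + 28 + (-5) = 36
σ = (1, 0, 2, 3): (-7) + (-3) + 28 + 15 = 33
σ = (1, 0, 3, 2): (-7) + (-3) + (-3) + (-7) = -20
σ = (1, 2, 0, 3): (-7) + 18 + 30 + 15 = 56
σ = (1, 2, 3, 0): (-7) + 18 + (-3) + (-7) = 1
σ = (1, 3, 0, 2): (-7) + 6 + 30 + (-7) = 22
σ = (1, 3, 2, 0): (-7) + 6 + 28 + (-7) = 20
σ = (2, 0, 1, 3): (-8) + (-3) + 20 + 15 = 24
σ = (2, 0, 3, 1): (-8) + (-3) + (-3) + (-5) = -19
σ = (2, 1, 0, 3): (-8) + 29 + 30 + 15 = 66
σ = (2, 1, 3, 0): (-8) + 29 + (-3) + (-7) = 11
σ = (2, 3, 0, 1): (-8) + 6 + 30 + (-5) = 23
σ = (2, 3, 1, 0): (-8) + 6 + 20 + (-7) = 11
σ = (3, 0, 1, 2): 16 + (-3) + 20 + (-7) = 26
σ = (3, 0, 2, 1): 16 + (-3) + 28 + (-5) = 36
σ = (3, 1, 0, 2): 16 + 29 + 30 + (-7) = 68
σ = (3, 1, 2, 0): 16 + 29 + 28 + (-7) = 66
σ = (3, 2, 0, 1): 16 + 18 + 30 + (-5) = 59
σ = (3, 2, 1, 0): 16 + 18 + 20 + (-7) = 47
Optimal value attained by: σ = (1, 0, 3, 2).
Answer: det⊕(T) = -20; verdict: NONSINGULAR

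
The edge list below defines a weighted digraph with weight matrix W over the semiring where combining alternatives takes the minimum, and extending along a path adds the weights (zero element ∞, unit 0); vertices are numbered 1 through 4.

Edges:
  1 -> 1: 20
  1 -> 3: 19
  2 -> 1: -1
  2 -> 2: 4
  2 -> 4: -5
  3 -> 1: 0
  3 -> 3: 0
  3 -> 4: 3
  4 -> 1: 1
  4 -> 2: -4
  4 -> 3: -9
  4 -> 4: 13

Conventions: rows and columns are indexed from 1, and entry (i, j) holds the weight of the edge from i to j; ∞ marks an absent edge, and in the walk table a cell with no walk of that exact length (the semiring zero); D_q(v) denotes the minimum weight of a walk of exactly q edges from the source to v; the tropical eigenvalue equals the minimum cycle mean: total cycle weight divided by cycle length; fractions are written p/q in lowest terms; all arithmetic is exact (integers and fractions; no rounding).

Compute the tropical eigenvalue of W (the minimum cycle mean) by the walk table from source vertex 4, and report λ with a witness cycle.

q=0: [∞, ∞, ∞, 0]
q=1: [1, -4, -9, 13]
q=2: [-9, 0, -9, -9]
q=3: [-9, -13, -18, -6]
q=4: [-18, -10, -18, -18]
Optimal cycle mean attained by: cycle 2->4->2, total (-5) + (-4), length 2.
Answer: λ = -9/2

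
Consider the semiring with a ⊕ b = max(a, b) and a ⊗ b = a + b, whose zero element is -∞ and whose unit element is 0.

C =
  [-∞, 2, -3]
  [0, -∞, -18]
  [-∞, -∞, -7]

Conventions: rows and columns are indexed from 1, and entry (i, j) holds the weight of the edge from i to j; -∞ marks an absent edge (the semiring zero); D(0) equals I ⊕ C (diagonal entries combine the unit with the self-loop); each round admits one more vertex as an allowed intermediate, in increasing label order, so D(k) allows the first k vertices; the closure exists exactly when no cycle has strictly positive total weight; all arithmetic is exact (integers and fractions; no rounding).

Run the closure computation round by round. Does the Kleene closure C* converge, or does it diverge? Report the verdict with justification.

D(0):
  [0, 2, -3]
  [0, 0, -18]
  [-∞, -∞, 0]
Detection: at round 1, diagonal entry (2, 2) turns strictly positive.
Key observation: the cycle 2->1->2 has total weight 0 + 2, which is strictly positive.
Answer: DIVERGES — positive cycle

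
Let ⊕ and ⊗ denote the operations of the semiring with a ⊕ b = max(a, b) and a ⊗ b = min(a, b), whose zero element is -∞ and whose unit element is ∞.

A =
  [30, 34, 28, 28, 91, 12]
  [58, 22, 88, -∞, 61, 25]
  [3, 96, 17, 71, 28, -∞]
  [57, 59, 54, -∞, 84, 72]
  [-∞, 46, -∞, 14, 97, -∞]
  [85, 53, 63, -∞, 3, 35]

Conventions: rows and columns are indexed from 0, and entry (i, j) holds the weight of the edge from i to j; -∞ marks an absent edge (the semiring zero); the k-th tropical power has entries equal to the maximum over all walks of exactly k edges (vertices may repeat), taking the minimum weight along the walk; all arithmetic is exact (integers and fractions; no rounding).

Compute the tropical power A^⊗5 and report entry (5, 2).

A^⊗2:
  [34, 46, 34, 28, 91, 28]
  [30, 88, 28, 71, 61, 25]
  [58, 59, 88, 17, 71, 71]
  [72, 54, 63, 54, 84, 35]
  [46, 46, 46, 14, 97, 25]
  [53, 63, 53, 63, 85, 35]
A^⊗3:
  [46, 46, 46, 34, 91, 28]
  [58, 59, 88, 28, 71, 71]
  [71, 88, 63, 71, 71, 35]
  [54, 63, 54, 63, 84, 54]
  [46, 46, 46, 46, 97, 25]
  [58, 59, 63, 53, 85, 63]
A^⊗4:
  [46, 46, 46, 46, 91, 34]
  [71, 88, 63, 71, 71, 35]
  [58, 63, 88, 63, 71, 71]
  [58, 59, 63, 54, 84, 63]
  [46, 46, 46, 46, 97, 46]
  [63, 63, 63, 63, 85, 53]
A^⊗5:
  [46, 46, 46, 46, 91, 46]
  [58, 63, 88, 63, 71, 71]
  [71, 88, 63, 71, 71, 63]
  [63, 63, 63, 63, 84, 54]
  [46, 46, 46, 46, 97, 46]
  [58, 63, 63, 63, 85, 63]
Key observation: the optimum is the walk 5->2->1->2->1->2, with weight 63 min 96 min 88 min 96 min 88 = 63.
Optimal value attained by: walk 5->2->1->2->1->2.
Answer: (A^⊗5)[5][2] = 63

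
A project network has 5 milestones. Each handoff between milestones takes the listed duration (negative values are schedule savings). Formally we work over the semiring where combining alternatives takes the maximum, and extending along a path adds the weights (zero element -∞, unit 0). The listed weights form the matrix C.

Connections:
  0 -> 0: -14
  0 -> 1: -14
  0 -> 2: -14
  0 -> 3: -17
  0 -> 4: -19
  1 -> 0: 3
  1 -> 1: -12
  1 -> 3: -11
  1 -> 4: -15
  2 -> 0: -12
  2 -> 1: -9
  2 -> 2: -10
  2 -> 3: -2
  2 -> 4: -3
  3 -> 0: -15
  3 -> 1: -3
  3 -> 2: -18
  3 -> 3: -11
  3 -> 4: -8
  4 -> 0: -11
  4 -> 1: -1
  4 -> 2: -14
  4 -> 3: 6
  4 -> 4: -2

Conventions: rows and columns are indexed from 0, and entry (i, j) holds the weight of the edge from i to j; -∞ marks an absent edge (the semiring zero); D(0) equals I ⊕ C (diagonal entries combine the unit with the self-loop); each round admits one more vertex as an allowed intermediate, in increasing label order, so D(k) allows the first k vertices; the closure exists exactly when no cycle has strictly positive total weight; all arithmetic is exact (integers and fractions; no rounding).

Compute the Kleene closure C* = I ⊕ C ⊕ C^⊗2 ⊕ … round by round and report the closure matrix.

D(0):
  [0, -14, -14, -17, -19]
  [3, 0, -∞, -11, -15]
  [-12, -9, 0, -2, -3]
  [-15, -3, -18, 0, -8]
  [-11, -1, -14, 6, 0]
D(1):
  [0, -14, -14, -17, -19]
  [3, 0, -11, -11, -15]
  [-12, -9, 0, -2, -3]
  [-15, -3, -18, 0, -8]
  [-11, -1, -14, 6, 0]
D(2):
  [0, -14, -14, -17, -19]
  [3, 0, -11, -11, -15]
  [-6, -9, 0, -2, -3]
  [0, -3, -14, 0, -8]
  [2, -1, -12, 6, 0]
D(3):
  [0, -14, -14, -16, -17]
  [3, 0, -11, -11, -14]
  [-6, -9, 0, -2, -3]
  [0, -3, -14, 0, -8]
  [2, -1, -12, 6, 0]
D(4):
  [0, -14, -14, -16, -17]
  [3, 0, -11, -11, -14]
  [-2, -5, 0, -2, -3]
  [0, -3, -14, 0, -8]
  [6, 3, -8, 6, 0]
D(5):
  [0, -14, -14, -11, -17]
  [3, 0, -11, -8, -14]
  [3, 0, 0, 3, -3]
  [0, -3, -14, 0, -8]
  [6, 3, -8, 6, 0]
Answer: C* = [[0, -14, -14, -11, -17], [3, 0, -11, -8, -14], [3, 0, 0, 3, -3], [0, -3, -14, 0, -8], [6, 3, -8, 6, 0]]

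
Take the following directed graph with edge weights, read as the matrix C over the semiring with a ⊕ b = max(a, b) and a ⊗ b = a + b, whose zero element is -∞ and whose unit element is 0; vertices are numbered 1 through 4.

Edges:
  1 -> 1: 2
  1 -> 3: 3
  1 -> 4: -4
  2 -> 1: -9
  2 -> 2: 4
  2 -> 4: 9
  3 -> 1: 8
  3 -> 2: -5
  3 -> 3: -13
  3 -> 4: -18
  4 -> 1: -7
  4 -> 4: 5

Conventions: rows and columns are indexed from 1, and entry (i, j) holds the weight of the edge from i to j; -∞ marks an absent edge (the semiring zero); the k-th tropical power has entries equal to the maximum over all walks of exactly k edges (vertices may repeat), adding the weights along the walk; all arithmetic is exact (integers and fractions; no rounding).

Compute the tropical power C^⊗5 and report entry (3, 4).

C^⊗2:
  [11, -2, 5, 1]
  [2, 8, -6, 14]
  [10, -1, 11, 4]
  [-2, -∞, -4, 10]
C^⊗3:
  [13, 2, 14, 7]
  [7, 12, 5, 19]
  [19, 6, 13, 9]
  [4, -9, 1, 15]
C^⊗4:
  [22, 9, 16, 12]
  [13, 16, 10, 24]
  [21, 10, 22, 15]
  [9, -4, 7, 20]
C^⊗5:
  [24, 13, 25, 18]
  [18, 20, 16, 29]
  [30, 17, 24, 20]
  [15, 2, 12, 25]
Key observation: the optimum is the walk 3->1->3->1->4->4, with weight 8 + 3 + 8 + (-4) + 5 = 20.
Optimal value attained by: walk 3->1->3->1->4->4.
Answer: (C^⊗5)[3][4] = 20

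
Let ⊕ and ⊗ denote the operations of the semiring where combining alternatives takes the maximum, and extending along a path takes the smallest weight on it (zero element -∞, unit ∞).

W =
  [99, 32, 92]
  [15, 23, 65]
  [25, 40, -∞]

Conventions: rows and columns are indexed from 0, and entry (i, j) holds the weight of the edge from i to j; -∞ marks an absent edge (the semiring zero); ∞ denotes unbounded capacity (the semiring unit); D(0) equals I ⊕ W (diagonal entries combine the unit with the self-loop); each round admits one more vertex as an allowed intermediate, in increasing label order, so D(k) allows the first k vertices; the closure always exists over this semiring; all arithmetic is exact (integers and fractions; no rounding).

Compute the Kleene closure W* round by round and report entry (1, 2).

D(0):
  [∞, 32, 92]
  [15, ∞, 65]
  [25, 40, ∞]
D(1):
  [∞, 32, 92]
  [15, ∞, 65]
  [25, 40, ∞]
D(2):
  [∞, 32, 92]
  [15, ∞, 65]
  [25, 40, ∞]
D(3):
  [∞, 40, 92]
  [25, ∞, 65]
  [25, 40, ∞]
Answer: W*[1][2] = 65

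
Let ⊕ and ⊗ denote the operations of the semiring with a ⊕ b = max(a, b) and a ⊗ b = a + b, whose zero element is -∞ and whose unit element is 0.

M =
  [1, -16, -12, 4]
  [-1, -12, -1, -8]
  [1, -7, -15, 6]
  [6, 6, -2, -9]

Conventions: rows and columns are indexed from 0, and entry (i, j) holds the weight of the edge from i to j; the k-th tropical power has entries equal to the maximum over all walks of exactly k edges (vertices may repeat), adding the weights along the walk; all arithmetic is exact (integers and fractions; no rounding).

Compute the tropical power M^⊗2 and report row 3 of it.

M^⊗2:
  [10, 10, 2, 5]
  [0, -2, -10, 5]
  [12, 12, 4, 5]
  [7, -3, 5, 10]
Answer: row 3 of M^⊗2 = [7, -3, 5, 10]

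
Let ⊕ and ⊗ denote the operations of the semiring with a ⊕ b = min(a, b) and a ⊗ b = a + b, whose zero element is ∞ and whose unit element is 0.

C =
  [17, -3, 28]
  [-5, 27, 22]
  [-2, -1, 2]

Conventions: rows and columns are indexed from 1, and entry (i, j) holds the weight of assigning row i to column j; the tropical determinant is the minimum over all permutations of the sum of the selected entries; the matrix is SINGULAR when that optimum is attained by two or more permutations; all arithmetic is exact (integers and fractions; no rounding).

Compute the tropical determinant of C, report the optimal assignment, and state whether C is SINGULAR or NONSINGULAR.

σ = (1, 2, 3): 17 + 27 + 2 = 46
σ = (1, 3, 2): 17 + 22 + (-1) = 38
σ = (2, 1, 3): (-3) + (-5) + 2 = -6
σ = (2, 3, 1): (-3) + 22 + (-2) = 17
σ = (3, 1, 2): 28 + (-5) + (-1) = 22
σ = (3, 2, 1): 28 + 27 + (-2) = 53
Optimal value attained by: σ = (2, 1, 3).
Answer: det⊕(C) = -6; verdict: NONSINGULAR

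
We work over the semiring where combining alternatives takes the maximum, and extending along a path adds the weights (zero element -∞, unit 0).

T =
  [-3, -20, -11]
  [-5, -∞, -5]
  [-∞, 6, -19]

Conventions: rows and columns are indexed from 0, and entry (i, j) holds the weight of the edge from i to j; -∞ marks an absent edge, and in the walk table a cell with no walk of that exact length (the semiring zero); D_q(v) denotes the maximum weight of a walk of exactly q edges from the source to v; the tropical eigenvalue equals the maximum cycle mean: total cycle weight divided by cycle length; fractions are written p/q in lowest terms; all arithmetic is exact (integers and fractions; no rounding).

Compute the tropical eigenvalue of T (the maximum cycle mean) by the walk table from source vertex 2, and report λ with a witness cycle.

q=0: [-∞, -∞, 0]
q=1: [-∞, 6, -19]
q=2: [1, -13, 1]
q=3: [-2, 7, -10]
Optimal cycle mean attained by: cycle 1->2->1, total (-5) + 6, length 2.
Answer: λ = 1/2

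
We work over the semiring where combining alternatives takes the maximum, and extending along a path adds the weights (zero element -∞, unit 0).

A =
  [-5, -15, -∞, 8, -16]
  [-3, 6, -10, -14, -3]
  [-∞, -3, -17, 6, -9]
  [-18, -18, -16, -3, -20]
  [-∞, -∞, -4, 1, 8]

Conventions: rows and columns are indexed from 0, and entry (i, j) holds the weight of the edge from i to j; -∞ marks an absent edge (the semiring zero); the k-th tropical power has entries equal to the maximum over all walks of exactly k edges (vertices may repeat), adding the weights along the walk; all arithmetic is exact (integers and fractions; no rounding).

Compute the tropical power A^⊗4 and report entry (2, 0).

A^⊗2:
  [-10, -9, -8, 5, -8]
  [3, 12, -4, 5, 5]
  [-6, 3, -10, 3, -1]
  [-21, -12, -19, -6, -12]
  [-17, -7, 4, 9, 16]
A^⊗3:
  [-12, -3, -11, 2, 0]
  [9, 18, 2, 11, 13]
  [0, 9, -5, 2, 7]
  [-15, -6, -16, -9, -4]
  [-9, 1, 12, 17, 24]
A^⊗4:
  [-6, 3, -4, 1, 8]
  [15, 24, 9, 17, 21]
  [6, 15, 3, 8, 15]
  [-9, 0, -8, -3, 4]
  [-1, 9, 20, 25, 32]
Key observation: the optimum is the walk 2->1->1->1->0, with weight (-3) + 6 + 6 + (-3) = 6.
Optimal value attained by: walk 2->1->1->1->0.
Answer: (A^⊗4)[2][0] = 6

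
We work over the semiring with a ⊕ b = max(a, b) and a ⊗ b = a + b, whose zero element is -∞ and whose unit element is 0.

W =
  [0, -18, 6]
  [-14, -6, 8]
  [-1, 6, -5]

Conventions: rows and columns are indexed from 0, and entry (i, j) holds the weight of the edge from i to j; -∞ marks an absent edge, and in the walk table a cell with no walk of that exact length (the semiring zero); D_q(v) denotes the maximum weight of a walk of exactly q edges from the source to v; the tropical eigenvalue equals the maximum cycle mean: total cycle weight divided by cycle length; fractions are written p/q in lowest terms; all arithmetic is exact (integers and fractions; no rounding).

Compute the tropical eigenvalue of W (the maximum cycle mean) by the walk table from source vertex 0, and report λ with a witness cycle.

q=0: [0, -∞, -∞]
q=1: [0, -18, 6]
q=2: [5, 12, 6]
q=3: [5, 12, 20]
Optimal cycle mean attained by: cycle 1->2->1, total 8 + 6, length 2.
Answer: λ = 7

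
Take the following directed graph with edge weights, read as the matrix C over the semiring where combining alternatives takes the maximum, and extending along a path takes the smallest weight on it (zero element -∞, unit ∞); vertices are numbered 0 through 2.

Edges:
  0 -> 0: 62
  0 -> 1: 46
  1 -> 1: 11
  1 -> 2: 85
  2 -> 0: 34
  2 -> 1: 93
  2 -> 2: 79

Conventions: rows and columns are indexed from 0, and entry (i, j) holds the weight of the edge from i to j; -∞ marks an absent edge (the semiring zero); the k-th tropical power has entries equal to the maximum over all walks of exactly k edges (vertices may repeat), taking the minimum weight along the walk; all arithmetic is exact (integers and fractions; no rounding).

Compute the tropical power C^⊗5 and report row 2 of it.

C^⊗2:
  [62, 46, 46]
  [34, 85, 79]
  [34, 79, 85]
C^⊗3:
  [62, 46, 46]
  [34, 79, 85]
  [34, 85, 79]
C^⊗4:
  [62, 46, 46]
  [34, 85, 79]
  [34, 79, 85]
C^⊗5:
  [62, 46, 46]
  [34, 79, 85]
  [34, 85, 79]
Answer: row 2 of C^⊗5 = [34, 85, 79]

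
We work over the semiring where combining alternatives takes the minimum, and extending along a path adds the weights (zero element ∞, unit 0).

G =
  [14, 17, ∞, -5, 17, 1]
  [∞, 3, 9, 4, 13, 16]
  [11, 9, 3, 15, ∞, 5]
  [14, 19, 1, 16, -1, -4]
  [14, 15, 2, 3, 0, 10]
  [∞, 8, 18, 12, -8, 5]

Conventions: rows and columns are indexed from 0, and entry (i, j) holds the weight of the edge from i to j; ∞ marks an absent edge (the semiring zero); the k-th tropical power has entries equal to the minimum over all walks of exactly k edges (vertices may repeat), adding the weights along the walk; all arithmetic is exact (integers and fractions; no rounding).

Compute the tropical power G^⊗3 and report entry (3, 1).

G^⊗2:
  [9, 9, -4, 9, -7, -9]
  [18, 6, 5, 7, 3, 0]
  [14, 12, 6, 6, -3, 8]
  [12, 4, 1, 2, -12, 1]
  [13, 11, 2, 3, 0, -1]
  [6, 7, -6, -5, -8, 2]
G^⊗3:
  [7, -1, -5, -4, -17, -4]
  [16, 8, 5, 6, -8, 3]
  [11, 12, -1, 0, -3, 2]
  [2, 3, -10, -9, -12, -2]
  [13, 7, 2, 3, -9, -1]
  [5, 3, -6, -5, -8, -9]
Key observation: the optimum is the walk 3->5->4->1, with weight (-4) + (-8) + 15 = 3.
Optimal value attained by: walk 3->5->4->1.
Answer: (G^⊗3)[3][1] = 3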